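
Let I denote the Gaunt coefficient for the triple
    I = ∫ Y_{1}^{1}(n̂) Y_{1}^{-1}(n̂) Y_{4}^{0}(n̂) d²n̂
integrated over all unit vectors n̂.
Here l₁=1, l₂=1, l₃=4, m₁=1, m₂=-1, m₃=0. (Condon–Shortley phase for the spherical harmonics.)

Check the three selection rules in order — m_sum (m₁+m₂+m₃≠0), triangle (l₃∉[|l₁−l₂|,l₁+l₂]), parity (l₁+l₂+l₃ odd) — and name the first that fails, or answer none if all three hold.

m₁+m₂+m₃ = 1 − 1 + 0 = 0  ✓
triangle: |1−1|=0 ≤ l₃=4 ≤ 1+1=2  ✗
parity: l₁+l₂+l₃ = 6 is even

triangle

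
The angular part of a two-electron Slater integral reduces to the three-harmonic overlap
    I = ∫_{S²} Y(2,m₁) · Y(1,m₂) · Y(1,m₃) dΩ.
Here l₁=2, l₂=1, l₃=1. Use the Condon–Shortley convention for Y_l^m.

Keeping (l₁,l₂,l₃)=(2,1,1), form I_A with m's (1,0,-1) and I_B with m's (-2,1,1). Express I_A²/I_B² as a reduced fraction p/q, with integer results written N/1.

Same 2,1,1: normalisation and zero-m 3j drop out of the ratio.
A: Δ: 2! 2! 0! / 5! → 1/30; sum: t=1:−1/2 = -1/2; 3j²(2 1 1; 1 0 -1) = Δ·Π!·Σ² = 1/10  (sign -1)
B: Δ: 2! 2! 0! / 5! → 1/30; sum: t=2:+1/4 = 1/4; 3j²(2 1 1; -2 1 1) = Δ·Π!·Σ² = 1/5  (sign +1)
I_A²/I_B² = (1/10)/(1/5) = 1/2

1/2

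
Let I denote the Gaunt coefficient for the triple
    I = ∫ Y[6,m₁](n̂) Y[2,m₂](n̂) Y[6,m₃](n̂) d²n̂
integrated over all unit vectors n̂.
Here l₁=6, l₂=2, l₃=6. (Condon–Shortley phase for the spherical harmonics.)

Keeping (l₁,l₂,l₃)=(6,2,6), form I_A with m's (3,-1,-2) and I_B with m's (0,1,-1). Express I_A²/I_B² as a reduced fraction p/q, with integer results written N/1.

150/7

Shared (l₁,l₂,l₃)=(6,2,6): N and (l;000)² cancel in I_A²/I_B².
A: Δ = 2!·10!·2!/15! = 1/90090; Racah Σ t=0..1: t=0:+1/60480 t=1:−1/161280 = 1/96768; ⇒ 3j(6 2 6; 3 -1 -2)² = 15/1001, sgn +1
B: Δ = 2!·10!·2!/15! = 1/90090; Racah Σ t=1..2: t=1:−1/28800 t=2:+1/34560 = -1/172800; ⇒ 3j(6 2 6; 0 1 -1)² = 1/1430, sgn +1
I_A²/I_B² = (15/1001)/(1/1430) = 150/7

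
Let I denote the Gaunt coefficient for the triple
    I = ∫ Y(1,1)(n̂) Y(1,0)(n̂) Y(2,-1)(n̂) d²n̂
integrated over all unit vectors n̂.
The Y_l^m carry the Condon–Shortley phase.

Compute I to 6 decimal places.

m-sum 0 ✓  L=4 even ✓  0≤2≤2 ✓
Π(2lᵢ+1) = 3×3×5 = 45
triangle coeff Δ(1,1,2) = 1/30
Σ_t [0,0]: t=0:+1/1 = 1/1
(3j)²=2/15 [(1 1 2; 0 0 0)], sign=+1
Σ_t [0,0]: t=0:+1/2 = 1/2
(3j)²=1/10 [(1 1 2; 1 0 -1)], sign=-1
⇒ 4πI² = 3/5
I = (-1)√(3/5/(4π)) = -0.21850969

-0.218510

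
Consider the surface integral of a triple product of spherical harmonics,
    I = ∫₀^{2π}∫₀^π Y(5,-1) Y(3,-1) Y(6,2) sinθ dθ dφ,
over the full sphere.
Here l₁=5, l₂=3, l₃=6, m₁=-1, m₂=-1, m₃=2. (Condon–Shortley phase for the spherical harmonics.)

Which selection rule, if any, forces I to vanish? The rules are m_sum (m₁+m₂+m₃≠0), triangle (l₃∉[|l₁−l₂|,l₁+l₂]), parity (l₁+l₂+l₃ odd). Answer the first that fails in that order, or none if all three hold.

azimuthal sum: -1 − 1 + 2 = 0  ✓
2 ≤ 6 ≤ 8 (triangle on l)  ✓
L = 5 + 3 + 6 = 14 (even)  ✓

none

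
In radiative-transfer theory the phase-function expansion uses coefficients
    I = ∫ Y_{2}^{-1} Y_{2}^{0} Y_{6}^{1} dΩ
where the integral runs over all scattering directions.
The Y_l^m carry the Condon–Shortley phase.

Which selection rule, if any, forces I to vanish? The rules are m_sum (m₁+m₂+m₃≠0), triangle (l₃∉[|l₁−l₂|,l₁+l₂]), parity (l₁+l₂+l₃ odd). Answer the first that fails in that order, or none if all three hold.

triangle

m₁+m₂+m₃ = -1 + 0 + 1 = 0  ✓
triangle: |2−2|=0 ≤ l₃=6 ≤ 2+2=4  ✗
parity: l₁+l₂+l₃ = 10 is even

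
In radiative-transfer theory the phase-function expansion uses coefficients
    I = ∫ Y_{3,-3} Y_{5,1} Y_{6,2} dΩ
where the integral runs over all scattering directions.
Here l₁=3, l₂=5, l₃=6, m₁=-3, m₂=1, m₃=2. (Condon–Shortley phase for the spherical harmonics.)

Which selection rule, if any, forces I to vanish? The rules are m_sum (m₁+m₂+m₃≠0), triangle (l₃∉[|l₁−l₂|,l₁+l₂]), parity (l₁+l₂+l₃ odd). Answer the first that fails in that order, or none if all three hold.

none

azimuthal sum: -3 + 1 + 2 = 0  ✓
2 ≤ 6 ≤ 8 (triangle on l)  ✓
L = 3 + 5 + 6 = 14 (even)  ✓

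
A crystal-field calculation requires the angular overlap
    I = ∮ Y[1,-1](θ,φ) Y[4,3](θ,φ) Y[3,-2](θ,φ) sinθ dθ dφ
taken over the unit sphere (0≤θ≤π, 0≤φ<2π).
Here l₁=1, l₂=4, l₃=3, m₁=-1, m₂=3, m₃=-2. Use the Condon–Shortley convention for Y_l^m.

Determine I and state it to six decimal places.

m-sum 0 ✓  L=8 even ✓  3≤3≤5 ✓
Π(2lᵢ+1) = 3×9×7 = 189
triangle coeff Δ(1,4,3) = 1/252
Σ_t [1,1]: t=1:−1/36 = -1/36
(3j)²=4/63 [(1 4 3; 0 0 0)], sign=+1
Σ_t [2,2]: t=2:+1/240 = 1/240
(3j)²=1/12 [(1 4 3; -1 3 -2)], sign=-1
⇒ 4πI² = 1/1
I = (-1)√(1/1/(4π)) = -0.28209479

-0.282095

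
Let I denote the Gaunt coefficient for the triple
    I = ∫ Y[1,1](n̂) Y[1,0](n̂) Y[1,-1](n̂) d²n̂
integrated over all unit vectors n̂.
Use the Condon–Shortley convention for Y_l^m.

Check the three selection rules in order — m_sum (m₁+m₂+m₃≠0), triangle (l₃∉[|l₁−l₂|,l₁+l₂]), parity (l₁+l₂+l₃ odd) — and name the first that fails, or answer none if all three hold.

parity

m₁+m₂+m₃ = 1 + 0 − 1 = 0  ✓
triangle: |1−1|=0 ≤ l₃=1 ≤ 1+1=2  ✓
parity: l₁+l₂+l₃ = 3 is odd  ✗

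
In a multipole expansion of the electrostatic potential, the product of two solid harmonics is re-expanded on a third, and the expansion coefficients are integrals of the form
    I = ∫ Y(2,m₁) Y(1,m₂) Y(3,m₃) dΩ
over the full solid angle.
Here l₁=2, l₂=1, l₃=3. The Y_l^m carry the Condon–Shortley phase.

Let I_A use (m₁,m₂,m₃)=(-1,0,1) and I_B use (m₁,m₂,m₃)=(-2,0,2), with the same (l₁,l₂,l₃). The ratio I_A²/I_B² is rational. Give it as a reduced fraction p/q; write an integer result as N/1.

8/5

l's match ⇒ only the (l;m) 3-j factors differ between A and B.
A: triangle coeff Δ(2,1,3) = 1/105; Σ_t [0,0]: t=0:+1/6 = 1/6; (3j)²=8/105 [(2 1 3; -1 0 1)], sign=+1
B: triangle coeff Δ(2,1,3) = 1/105; Σ_t [0,0]: t=0:+1/24 = 1/24; (3j)²=1/21 [(2 1 3; -2 0 2)], sign=-1
I_A²/I_B² = (8/105)/(1/21) = 8/5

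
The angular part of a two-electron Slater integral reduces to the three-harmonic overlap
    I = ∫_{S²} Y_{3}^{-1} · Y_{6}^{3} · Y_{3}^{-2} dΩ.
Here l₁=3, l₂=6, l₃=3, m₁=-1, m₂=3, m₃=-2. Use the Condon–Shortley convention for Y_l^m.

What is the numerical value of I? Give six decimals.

Checks pass: Σm=0; 12 even; l₃=3∈[3,9].
(2·3+1)(2·6+1)(2·3+1) = 637
Δ: 6! 0! 6! / 13! → 1/12012
sum: t=3:−1/1296 = -1/1296
3j²(3 6 3; 0 0 0) = Δ·Π!·Σ² = 100/3003  (sign +1)
sum: t=4:+1/5760 = 1/5760
3j²(3 6 3; -1 3 -2) = Δ·Π!·Σ² = 9/286  (sign -1)
combine: 4πI² = 637·100/3003·9/286 = 1050/1573
take √, sign -1: I = -0.23047581

-0.230476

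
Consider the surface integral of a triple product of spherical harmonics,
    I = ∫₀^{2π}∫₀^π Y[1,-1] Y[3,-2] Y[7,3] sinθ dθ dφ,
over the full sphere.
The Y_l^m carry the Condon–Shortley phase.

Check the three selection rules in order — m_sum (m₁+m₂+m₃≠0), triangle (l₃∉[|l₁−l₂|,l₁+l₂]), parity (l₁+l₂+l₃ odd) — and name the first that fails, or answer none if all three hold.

triangle

m₁+m₂+m₃ = -1 − 2 + 3 = 0  ✓
triangle: |1−3|=2 ≤ l₃=7 ≤ 1+3=4  ✗
parity: l₁+l₂+l₃ = 11 is odd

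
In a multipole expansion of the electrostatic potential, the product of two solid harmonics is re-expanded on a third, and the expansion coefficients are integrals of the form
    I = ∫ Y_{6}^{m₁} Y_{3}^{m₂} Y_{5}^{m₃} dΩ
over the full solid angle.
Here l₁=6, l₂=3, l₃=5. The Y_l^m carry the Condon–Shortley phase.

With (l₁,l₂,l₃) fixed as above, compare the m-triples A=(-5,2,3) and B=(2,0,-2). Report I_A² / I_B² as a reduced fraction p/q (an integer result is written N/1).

33/4

Shared (l₁,l₂,l₃)=(6,3,5): N and (l;000)² cancel in I_A²/I_B².
A: Δ = 4!·8!·2!/15! = 1/675675; Racah Σ t=3..4: t=3:−1/483840 t=4:+1/120960 = 1/161280; ⇒ 3j(6 3 5; -5 2 3)² = 2/91, sgn +1
B: Δ = 4!·8!·2!/15! = 1/675675; Racah Σ t=1..3: t=1:−1/8640 t=2:+1/5760 t=3:−1/60480 = 1/24192; ⇒ 3j(6 3 5; 2 0 -2)² = 8/3003, sgn -1
I_A²/I_B² = (2/91)/(8/3003) = 33/4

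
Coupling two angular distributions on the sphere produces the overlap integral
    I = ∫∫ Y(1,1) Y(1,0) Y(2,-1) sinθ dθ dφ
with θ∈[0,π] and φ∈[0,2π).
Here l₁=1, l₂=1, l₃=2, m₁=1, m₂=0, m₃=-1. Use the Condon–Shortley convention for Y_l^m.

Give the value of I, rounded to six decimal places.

-0.218510

m-sum 0 ✓  L=4 even ✓  0≤2≤2 ✓
Π(2lᵢ+1) = 3×3×5 = 45
triangle coeff Δ(1,1,2) = 1/30
Σ_t [0,0]: t=0:+1/1 = 1/1
(3j)²=2/15 [(1 1 2; 0 0 0)], sign=+1
Σ_t [0,0]: t=0:+1/2 = 1/2
(3j)²=1/10 [(1 1 2; 1 0 -1)], sign=-1
⇒ 4πI² = 3/5
I = (-1)√(3/5/(4π)) = -0.21850969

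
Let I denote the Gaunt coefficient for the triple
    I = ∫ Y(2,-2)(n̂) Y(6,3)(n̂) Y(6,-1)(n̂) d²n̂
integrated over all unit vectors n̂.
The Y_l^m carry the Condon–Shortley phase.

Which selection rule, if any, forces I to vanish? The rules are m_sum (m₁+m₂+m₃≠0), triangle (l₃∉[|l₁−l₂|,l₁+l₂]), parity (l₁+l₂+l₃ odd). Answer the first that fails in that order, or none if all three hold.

azimuthal sum: -2 + 3 − 1 = 0  ✓
4 ≤ 6 ≤ 8 (triangle on l)  ✓
L = 2 + 6 + 6 = 14 (even)  ✓

none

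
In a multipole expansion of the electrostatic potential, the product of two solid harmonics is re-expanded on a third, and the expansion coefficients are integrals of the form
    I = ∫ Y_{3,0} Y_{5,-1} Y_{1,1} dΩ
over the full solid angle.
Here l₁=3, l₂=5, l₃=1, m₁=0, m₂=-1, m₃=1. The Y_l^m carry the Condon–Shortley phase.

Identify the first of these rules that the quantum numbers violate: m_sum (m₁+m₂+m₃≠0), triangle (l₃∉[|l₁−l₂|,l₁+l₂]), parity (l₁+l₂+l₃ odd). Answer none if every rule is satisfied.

m₁+m₂+m₃ = 0 − 1 + 1 = 0  ✓
triangle: |3−5|=2 ≤ l₃=1 ≤ 3+5=8  ✗
parity: l₁+l₂+l₃ = 9 is odd

triangle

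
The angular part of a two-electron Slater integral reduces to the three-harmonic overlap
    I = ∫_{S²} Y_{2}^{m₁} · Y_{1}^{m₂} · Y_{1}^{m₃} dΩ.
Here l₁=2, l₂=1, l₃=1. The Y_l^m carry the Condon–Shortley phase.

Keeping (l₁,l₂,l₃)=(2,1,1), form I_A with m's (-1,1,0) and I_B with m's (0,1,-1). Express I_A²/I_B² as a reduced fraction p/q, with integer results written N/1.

3/1

l's match ⇒ only the (l;m) 3-j factors differ between A and B.
A: triangle coeff Δ(2,1,1) = 1/30; Σ_t [2,2]: t=2:+1/2 = 1/2; (3j)²=1/10 [(2 1 1; -1 1 0)], sign=-1
B: triangle coeff Δ(2,1,1) = 1/30; Σ_t [2,2]: t=2:+1/4 = 1/4; (3j)²=1/30 [(2 1 1; 0 1 -1)], sign=+1
I_A²/I_B² = (1/10)/(1/30) = 3/1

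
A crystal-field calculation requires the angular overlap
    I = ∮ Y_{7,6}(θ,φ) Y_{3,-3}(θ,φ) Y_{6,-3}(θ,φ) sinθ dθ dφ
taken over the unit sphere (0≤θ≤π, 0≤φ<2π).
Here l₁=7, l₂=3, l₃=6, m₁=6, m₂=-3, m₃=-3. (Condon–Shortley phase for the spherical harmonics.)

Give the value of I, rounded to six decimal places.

-0.153803

m-sum 0 ✓  L=16 even ✓  4≤6≤10 ✓
Π(2lᵢ+1) = 15×7×13 = 1365
triangle coeff Δ(7,3,6) = 1/2042040
Σ_t [1,3]: t=1:−1/207360 t=2:+1/57600 t=3:−1/207360 = 1/129600
(3j)²=168/12155 [(7 3 6; 0 0 0)], sign=+1
Σ_t [0,0]: t=0:+1/17418240 = 1/17418240
(3j)²=15/952 [(7 3 6; 6 -3 -3)], sign=-1
⇒ 4πI² = 945/3179
I = (-1)√(945/3179/(4π)) = -0.15380332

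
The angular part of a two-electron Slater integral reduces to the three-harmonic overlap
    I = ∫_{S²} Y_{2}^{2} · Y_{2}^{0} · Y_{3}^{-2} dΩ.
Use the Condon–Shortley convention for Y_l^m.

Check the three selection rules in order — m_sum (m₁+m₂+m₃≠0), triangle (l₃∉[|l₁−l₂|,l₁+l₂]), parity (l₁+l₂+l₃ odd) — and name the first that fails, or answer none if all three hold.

parity

azimuthal sum: 2 + 0 − 2 = 0  ✓
0 ≤ 3 ≤ 4 (triangle on l)  ✓
L = 2 + 2 + 3 = 7 (odd)  ✗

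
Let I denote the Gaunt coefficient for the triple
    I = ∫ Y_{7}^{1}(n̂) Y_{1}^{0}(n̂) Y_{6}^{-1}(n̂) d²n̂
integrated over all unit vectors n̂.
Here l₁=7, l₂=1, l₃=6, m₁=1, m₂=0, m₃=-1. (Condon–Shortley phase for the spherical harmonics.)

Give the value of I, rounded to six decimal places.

-0.242415

Rules hold: Σm=0, L=14 even, 6≤6≤8.
N = 15·3·13 = 585
Δ = 2!·12!·0!/15! = 1/1365
Racah Σ t=1..1: t=1:−1/518400 = -1/518400
⇒ 3j(7 1 6; 0 0 0)² = 7/195, sgn -1
Racah Σ t=1..1: t=1:−1/604800 = -1/604800
⇒ 3j(7 1 6; 1 0 -1)² = 16/455, sgn +1
4πI² = N·(3j₀)²·(3jₘ)² = 48/65
I = -1·√(0.738462/4π) = -0.24241473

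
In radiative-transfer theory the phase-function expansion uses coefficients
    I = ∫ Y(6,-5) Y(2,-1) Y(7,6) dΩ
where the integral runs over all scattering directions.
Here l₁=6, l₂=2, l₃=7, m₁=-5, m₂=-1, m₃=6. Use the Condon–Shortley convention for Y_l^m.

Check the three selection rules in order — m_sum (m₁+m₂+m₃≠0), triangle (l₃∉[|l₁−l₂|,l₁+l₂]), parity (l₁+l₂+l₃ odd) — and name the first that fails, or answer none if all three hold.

parity

m₁+m₂+m₃ = -5 − 1 + 6 = 0  ✓
triangle: |6−2|=4 ≤ l₃=7 ≤ 6+2=8  ✓
parity: l₁+l₂+l₃ = 15 is odd  ✗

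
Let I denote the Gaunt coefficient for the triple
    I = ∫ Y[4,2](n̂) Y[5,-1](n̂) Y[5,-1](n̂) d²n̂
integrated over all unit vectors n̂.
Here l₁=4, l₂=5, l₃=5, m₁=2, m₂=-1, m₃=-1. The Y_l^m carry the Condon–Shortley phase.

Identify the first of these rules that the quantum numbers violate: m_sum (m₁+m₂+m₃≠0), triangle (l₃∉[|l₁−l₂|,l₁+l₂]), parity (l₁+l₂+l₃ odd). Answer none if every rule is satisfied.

none

Σmᵢ = 0  ✓
l₃∈[|l₁−l₂|,l₁+l₂]=[1,9], have l₃=5  ✓
Σlᵢ = 14 ⇒ even  ✓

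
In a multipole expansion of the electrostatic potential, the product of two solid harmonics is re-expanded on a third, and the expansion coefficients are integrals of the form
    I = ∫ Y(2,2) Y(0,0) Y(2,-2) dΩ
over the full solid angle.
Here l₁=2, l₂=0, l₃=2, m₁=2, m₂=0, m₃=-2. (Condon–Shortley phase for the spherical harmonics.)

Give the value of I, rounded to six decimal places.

0.282095

Checks pass: Σm=0; 4 even; l₃=2∈[2,2].
(2·2+1)(2·0+1)(2·2+1) = 25
Δ: 0! 4! 0! / 5! → 1/5
sum: t=0:+1/4 = 1/4
3j²(2 0 2; 0 0 0) = Δ·Π!·Σ² = 1/5  (sign +1)
sum: t=0:+1/24 = 1/24
3j²(2 0 2; 2 0 -2) = Δ·Π!·Σ² = 1/5  (sign +1)
combine: 4πI² = 25·1/5·1/5 = 1/1
take √, sign +1: I = 0.28209479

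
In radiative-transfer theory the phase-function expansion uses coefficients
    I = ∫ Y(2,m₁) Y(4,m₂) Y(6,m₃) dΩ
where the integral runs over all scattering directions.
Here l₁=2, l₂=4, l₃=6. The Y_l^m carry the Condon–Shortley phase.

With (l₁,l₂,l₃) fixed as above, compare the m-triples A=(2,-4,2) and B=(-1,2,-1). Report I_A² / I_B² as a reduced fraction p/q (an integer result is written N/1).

l's match ⇒ only the (l;m) 3-j factors differ between A and B.
A: triangle coeff Δ(2,4,6) = 1/6435; Σ_t [0,0]: t=0:+1/967680 = 1/967680; (3j)²=1/6435 [(2 4 6; 2 -4 2)], sign=+1
B: triangle coeff Δ(2,4,6) = 1/6435; Σ_t [0,0]: t=0:+1/8640 = 1/8640; (3j)²=14/1287 [(2 4 6; -1 2 -1)], sign=-1
I_A²/I_B² = (1/6435)/(14/1287) = 1/70

1/70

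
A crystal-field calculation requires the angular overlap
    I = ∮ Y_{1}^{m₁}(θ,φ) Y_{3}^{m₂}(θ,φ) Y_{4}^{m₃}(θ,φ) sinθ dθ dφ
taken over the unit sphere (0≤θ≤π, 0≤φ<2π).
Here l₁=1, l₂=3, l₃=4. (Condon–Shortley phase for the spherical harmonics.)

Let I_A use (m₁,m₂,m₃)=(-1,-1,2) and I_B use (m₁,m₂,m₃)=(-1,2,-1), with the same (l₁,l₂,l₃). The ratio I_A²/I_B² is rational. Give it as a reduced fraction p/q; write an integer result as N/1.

Shared (l₁,l₂,l₃)=(1,3,4): N and (l;000)² cancel in I_A²/I_B².
A: Δ = 0!·2!·6!/9! = 1/252; Racah Σ t=0..0: t=0:+1/96 = 1/96; ⇒ 3j(1 3 4; -1 -1 2)² = 5/84, sgn +1
B: Δ = 0!·2!·6!/9! = 1/252; Racah Σ t=0..0: t=0:+1/240 = 1/240; ⇒ 3j(1 3 4; -1 2 -1)² = 1/84, sgn -1
I_A²/I_B² = (5/84)/(1/84) = 5/1

5/1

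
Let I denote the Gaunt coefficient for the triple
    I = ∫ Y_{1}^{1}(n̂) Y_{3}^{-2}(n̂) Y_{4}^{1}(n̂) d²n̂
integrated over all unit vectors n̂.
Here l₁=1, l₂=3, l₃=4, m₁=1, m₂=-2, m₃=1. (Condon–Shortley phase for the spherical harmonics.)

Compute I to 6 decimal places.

-0.106622

Checks pass: Σm=0; 8 even; l₃=4∈[2,4].
(2·1+1)(2·3+1)(2·4+1) = 189
Δ: 0! 2! 6! / 9! → 1/252
sum: t=0:+1/36 = 1/36
3j²(1 3 4; 0 0 0) = Δ·Π!·Σ² = 4/63  (sign +1)
sum: t=0:+1/240 = 1/240
3j²(1 3 4; 1 -2 1) = Δ·Π!·Σ² = 1/84  (sign -1)
combine: 4πI² = 189·4/63·1/84 = 1/7
take √, sign -1: I = -0.10662181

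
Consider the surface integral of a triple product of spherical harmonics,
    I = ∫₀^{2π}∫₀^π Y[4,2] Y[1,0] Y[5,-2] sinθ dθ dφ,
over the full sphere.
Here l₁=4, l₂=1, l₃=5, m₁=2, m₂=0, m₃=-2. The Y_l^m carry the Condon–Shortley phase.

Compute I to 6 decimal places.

0.225034

m-sum 0 ✓  L=10 even ✓  3≤5≤5 ✓
Π(2lᵢ+1) = 9×3×11 = 297
triangle coeff Δ(4,1,5) = 1/495
Σ_t [0,0]: t=0:+1/576 = 1/576
(3j)²=5/99 [(4 1 5; 0 0 0)], sign=-1
Σ_t [0,0]: t=0:+1/1440 = 1/1440
(3j)²=7/165 [(4 1 5; 2 0 -2)], sign=-1
⇒ 4πI² = 7/11
I = (+1)√(7/11/(4π)) = 0.22503380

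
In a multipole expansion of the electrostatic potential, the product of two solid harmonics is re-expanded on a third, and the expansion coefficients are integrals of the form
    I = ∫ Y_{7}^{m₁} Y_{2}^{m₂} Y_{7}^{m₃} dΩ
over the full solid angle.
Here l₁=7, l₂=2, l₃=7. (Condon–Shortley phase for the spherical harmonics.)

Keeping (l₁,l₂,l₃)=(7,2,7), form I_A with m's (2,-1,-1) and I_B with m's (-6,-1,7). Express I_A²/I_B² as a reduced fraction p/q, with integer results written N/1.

l's match ⇒ only the (l;m) 3-j factors differ between A and B.
A: triangle coeff Δ(7,2,7) = 1/185640; Σ_t [0,1]: t=0:+1/1209600 t=1:−1/1935360 = 1/3225600; (3j)²=243/61880 [(7 2 7; 2 -1 -1)], sign=+1
B: triangle coeff Δ(7,2,7) = 1/185640; Σ_t [1,1]: t=1:−1/958003200 = -1/958003200; (3j)²=13/680 [(7 2 7; -6 -1 7)], sign=-1
I_A²/I_B² = (243/61880)/(13/680) = 243/1183

243/1183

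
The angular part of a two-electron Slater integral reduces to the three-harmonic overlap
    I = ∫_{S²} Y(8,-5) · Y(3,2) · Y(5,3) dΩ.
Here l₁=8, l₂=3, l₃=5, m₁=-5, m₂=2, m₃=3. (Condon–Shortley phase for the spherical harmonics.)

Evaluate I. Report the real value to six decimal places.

Checks pass: Σm=0; 16 even; l₃=5∈[5,11].
(2·8+1)(2·3+1)(2·5+1) = 1309
Δ: 6! 10! 0! / 17! → 1/136136
sum: t=3:−1/518400 = -1/518400
3j²(8 3 5; 0 0 0) = Δ·Π!·Σ² = 56/2431  (sign +1)
sum: t=5:−1/9676800 = -1/9676800
3j²(8 3 5; -5 2 3) = Δ·Π!·Σ² = 27/952  (sign -1)
combine: 4πI² = 1309·56/2431·27/952 = 189/221
take √, sign -1: I = -0.26087342

-0.260873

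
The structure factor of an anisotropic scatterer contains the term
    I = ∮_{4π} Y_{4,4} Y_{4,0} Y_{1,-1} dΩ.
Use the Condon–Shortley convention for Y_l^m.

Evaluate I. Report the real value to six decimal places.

0.000000

Σmᵢ = 3 ≠ 0, so the φ-integral vanishes; I = 0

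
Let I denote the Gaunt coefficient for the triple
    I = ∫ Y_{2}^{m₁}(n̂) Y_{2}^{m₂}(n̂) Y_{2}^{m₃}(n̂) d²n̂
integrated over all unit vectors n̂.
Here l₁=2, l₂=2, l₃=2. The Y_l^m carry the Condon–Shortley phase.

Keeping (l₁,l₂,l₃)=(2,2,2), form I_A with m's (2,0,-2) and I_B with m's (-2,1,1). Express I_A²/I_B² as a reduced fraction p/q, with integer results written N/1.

l's match ⇒ only the (l;m) 3-j factors differ between A and B.
A: triangle coeff Δ(2,2,2) = 1/630; Σ_t [0,0]: t=0:+1/8 = 1/8; (3j)²=2/35 [(2 2 2; 2 0 -2)], sign=+1
B: triangle coeff Δ(2,2,2) = 1/630; Σ_t [2,2]: t=2:+1/4 = 1/4; (3j)²=3/35 [(2 2 2; -2 1 1)], sign=-1
I_A²/I_B² = (2/35)/(3/35) = 2/3

2/3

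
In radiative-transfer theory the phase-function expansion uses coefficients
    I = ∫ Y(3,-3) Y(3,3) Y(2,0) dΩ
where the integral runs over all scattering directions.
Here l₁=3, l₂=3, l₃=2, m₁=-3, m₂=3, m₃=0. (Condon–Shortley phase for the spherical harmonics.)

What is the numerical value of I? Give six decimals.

Checks pass: Σm=0; 8 even; l₃=2∈[0,6].
(2·3+1)(2·3+1)(2·2+1) = 245
Δ: 4! 2! 2! / 9! → 1/3780
sum: t=1:−1/24 t=2:+1/4 t=3:−1/24 = 1/6
3j²(3 3 2; 0 0 0) = Δ·Π!·Σ² = 4/105  (sign +1)
sum: t=4:+1/96 = 1/96
3j²(3 3 2; -3 3 0) = Δ·Π!·Σ² = 5/84  (sign +1)
combine: 4πI² = 245·4/105·5/84 = 5/9
take √, sign +1: I = 0.21026104

0.210261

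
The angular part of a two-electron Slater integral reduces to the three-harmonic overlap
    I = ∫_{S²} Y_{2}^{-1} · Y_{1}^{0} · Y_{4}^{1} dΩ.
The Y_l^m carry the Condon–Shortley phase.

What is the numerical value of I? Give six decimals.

|2−1|≤4≤2+1 violated ⇒ I = 0

0.000000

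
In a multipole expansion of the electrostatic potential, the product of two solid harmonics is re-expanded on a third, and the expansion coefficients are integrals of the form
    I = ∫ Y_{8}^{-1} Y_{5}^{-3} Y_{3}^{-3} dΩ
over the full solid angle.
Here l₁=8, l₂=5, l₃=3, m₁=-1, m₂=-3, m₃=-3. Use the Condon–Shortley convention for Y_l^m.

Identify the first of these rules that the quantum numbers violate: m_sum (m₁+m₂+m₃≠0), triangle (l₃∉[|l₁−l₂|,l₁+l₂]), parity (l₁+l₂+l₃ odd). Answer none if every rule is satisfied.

azimuthal sum: -1 − 3 − 3 = -7  ✗
3 ≤ 3 ≤ 13 (triangle on l)
L = 8 + 5 + 3 = 16 (even)

m_sum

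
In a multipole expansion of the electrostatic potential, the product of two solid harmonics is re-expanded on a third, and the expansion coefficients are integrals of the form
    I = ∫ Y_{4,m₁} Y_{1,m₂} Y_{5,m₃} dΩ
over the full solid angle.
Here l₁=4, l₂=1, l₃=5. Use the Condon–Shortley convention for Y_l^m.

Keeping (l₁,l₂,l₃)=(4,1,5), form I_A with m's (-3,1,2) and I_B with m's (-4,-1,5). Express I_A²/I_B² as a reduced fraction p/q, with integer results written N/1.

Shared (l₁,l₂,l₃)=(4,1,5): N and (l;000)² cancel in I_A²/I_B².
A: Δ = 0!·8!·2!/11! = 1/495; Racah Σ t=0..0: t=0:+1/10080 = 1/10080; ⇒ 3j(4 1 5; -3 1 2)² = 1/165, sgn -1
B: Δ = 0!·8!·2!/11! = 1/495; Racah Σ t=0..0: t=0:+1/80640 = 1/80640; ⇒ 3j(4 1 5; -4 -1 5)² = 1/11, sgn +1
I_A²/I_B² = (1/165)/(1/11) = 1/15

1/15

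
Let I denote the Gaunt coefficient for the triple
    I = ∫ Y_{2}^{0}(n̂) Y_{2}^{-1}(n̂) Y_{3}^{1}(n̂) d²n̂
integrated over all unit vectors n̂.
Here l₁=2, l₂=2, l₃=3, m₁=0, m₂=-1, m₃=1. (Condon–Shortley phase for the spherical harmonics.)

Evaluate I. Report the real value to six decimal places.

0.000000

Σlᵢ=7 odd — θ-integrand is odd under cosθ→−cosθ; I=0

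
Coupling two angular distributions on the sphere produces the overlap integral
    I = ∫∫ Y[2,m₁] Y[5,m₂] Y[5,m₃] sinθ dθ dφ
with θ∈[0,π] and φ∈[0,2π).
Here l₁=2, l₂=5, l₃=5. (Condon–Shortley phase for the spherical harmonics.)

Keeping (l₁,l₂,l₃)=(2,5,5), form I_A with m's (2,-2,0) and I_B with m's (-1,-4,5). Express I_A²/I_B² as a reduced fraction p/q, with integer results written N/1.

Shared (l₁,l₂,l₃)=(2,5,5): N and (l;000)² cancel in I_A²/I_B².
A: Δ = 2!·2!·8!/13! = 1/38610; Racah Σ t=0..0: t=0:+1/2880 = 1/2880; ⇒ 3j(2 5 5; 2 -2 0)² = 14/429, sgn -1
B: Δ = 2!·2!·8!/13! = 1/38610; Racah Σ t=1..1: t=1:−1/80640 = -1/80640; ⇒ 3j(2 5 5; -1 -4 5)² = 9/286, sgn -1
I_A²/I_B² = (14/429)/(9/286) = 28/27

28/27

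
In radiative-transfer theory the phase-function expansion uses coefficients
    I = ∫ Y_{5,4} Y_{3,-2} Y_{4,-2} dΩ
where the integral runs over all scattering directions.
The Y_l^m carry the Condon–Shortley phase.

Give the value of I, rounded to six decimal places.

m-sum 0 ✓  L=12 even ✓  2≤4≤8 ✓
Π(2lᵢ+1) = 11×7×9 = 693
triangle coeff Δ(5,3,4) = 1/180180
Σ_t [1,3]: t=1:−1/576 t=2:+1/144 t=3:−1/576 = 1/288
(3j)²=20/1001 [(5 3 4; 0 0 0)], sign=+1
Σ_t [0,1]: t=0:+1/2880 t=1:−1/8640 = 1/4320
(3j)²=8/429 [(5 3 4; 4 -2 -2)], sign=+1
⇒ 4πI² = 480/1859
I = (+1)√(480/1859/(4π)) = 0.14334284

0.143343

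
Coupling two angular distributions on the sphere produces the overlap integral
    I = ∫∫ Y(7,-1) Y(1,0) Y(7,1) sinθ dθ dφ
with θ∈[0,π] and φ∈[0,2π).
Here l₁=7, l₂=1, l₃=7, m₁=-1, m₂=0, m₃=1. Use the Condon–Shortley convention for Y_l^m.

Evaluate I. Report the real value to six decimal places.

l₁+l₂+l₃=15 is odd: 3j(l;000)=0 ⇒ I=0

0.000000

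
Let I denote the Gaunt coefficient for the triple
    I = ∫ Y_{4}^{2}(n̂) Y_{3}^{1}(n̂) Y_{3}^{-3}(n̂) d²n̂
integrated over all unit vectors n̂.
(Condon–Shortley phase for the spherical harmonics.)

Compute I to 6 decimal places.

-0.188451

Rules hold: Σm=0, L=10 even, 1≤3≤7.
N = 9·7·7 = 441
Δ = 4!·4!·2!/11! = 1/34650
Racah Σ t=1..3: t=1:−1/72 t=2:+1/16 t=3:−1/72 = 5/144
⇒ 3j(4 3 3; 0 0 0)² = 2/77, sgn -1
Racah Σ t=2..2: t=2:+1/192 = 1/192
⇒ 3j(4 3 3; 2 1 -3)² = 3/77, sgn +1
4πI² = N·(3j₀)²·(3jₘ)² = 54/121
I = -1·√(0.446281/4π) = -0.18845135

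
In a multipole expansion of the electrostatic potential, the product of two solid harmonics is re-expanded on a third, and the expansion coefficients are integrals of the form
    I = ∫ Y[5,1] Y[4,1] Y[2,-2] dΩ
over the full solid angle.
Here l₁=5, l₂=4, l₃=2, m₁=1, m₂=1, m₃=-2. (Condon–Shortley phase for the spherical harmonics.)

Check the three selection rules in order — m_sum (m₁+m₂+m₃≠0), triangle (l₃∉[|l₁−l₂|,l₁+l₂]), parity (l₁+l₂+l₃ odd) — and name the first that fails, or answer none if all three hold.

parity

Σmᵢ = 0  ✓
l₃∈[|l₁−l₂|,l₁+l₂]=[1,9], have l₃=2  ✓
Σlᵢ = 11 ⇒ odd  ✗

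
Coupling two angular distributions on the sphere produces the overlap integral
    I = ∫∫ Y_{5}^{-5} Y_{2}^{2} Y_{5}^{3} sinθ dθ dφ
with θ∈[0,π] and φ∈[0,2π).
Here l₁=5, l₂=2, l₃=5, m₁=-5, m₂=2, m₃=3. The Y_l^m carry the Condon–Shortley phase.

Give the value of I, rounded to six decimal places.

Checks pass: Σm=0; 12 even; l₃=5∈[3,7].
(2·5+1)(2·2+1)(2·5+1) = 605
Δ: 2! 8! 2! / 13! → 1/38610
sum: t=0:+1/2880 t=1:−1/576 t=2:+1/2880 = -1/960
3j²(5 2 5; 0 0 0) = Δ·Π!·Σ² = 10/429  (sign +1)
sum: t=2:+1/161280 = 1/161280
3j²(5 2 5; -5 2 3) = Δ·Π!·Σ² = 1/143  (sign +1)
combine: 4πI² = 605·10/429·1/143 = 50/507
take √, sign +1: I = 0.08858824

0.088588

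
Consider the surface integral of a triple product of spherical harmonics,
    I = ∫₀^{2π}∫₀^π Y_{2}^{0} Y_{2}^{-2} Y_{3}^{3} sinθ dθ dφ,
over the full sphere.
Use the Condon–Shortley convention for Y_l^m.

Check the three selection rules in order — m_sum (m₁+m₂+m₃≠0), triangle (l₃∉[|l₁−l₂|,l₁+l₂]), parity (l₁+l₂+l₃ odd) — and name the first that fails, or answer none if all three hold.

azimuthal sum: 0 − 2 + 3 = 1  ✗
0 ≤ 3 ≤ 4 (triangle on l)
L = 2 + 2 + 3 = 7 (odd)

m_sum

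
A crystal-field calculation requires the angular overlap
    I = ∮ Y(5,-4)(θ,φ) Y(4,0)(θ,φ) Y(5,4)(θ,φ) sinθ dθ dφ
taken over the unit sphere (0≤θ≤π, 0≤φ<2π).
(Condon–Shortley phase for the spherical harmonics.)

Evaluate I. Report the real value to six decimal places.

Checks pass: Σm=0; 14 even; l₃=5∈[1,9].
(2·5+1)(2·4+1)(2·5+1) = 1089
Δ: 4! 6! 4! / 15! → 1/3153150
sum: t=0:+1/69120 t=1:−1/1728 t=2:+1/576 t=3:−1/1728 t=4:+1/69120 = 7/11520
3j²(5 4 5; 0 0 0) = Δ·Π!·Σ² = 2/143  (sign -1)
sum: t=3:−1/25920 t=4:+1/69120 = -1/41472
3j²(5 4 5; -4 0 4) = Δ·Π!·Σ² = 2/143  (sign +1)
combine: 4πI² = 1089·2/143·2/143 = 36/169
take √, sign -1: I = -0.13019760

-0.130198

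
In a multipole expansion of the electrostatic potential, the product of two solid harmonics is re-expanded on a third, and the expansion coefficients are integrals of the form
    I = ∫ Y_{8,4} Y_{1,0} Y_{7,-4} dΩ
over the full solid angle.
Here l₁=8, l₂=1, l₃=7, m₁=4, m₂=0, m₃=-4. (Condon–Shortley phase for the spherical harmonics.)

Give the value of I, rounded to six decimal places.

m-sum 0 ✓  L=16 even ✓  7≤7≤9 ✓
Π(2lᵢ+1) = 17×3×15 = 765
triangle coeff Δ(8,1,7) = 1/2040
Σ_t [1,1]: t=1:−1/25401600 = -1/25401600
(3j)²=8/255 [(8 1 7; 0 0 0)], sign=+1
Σ_t [1,1]: t=1:−1/239500800 = -1/239500800
(3j)²=2/85 [(8 1 7; 4 0 -4)], sign=+1
⇒ 4πI² = 48/85
I = (+1)√(48/85/(4π)) = 0.21198553

0.211986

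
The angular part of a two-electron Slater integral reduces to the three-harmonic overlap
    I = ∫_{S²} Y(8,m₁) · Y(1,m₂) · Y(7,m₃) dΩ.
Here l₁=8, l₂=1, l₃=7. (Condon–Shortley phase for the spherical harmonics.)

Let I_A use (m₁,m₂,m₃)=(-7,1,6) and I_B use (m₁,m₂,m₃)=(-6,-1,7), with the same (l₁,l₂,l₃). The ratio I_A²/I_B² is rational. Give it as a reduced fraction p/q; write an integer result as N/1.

l's match ⇒ only the (l;m) 3-j factors differ between A and B.
A: triangle coeff Δ(8,1,7) = 1/2040; Σ_t [2,2]: t=2:+1/12454041600 = 1/12454041600; (3j)²=7/136 [(8 1 7; -7 1 6)], sign=-1
B: triangle coeff Δ(8,1,7) = 1/2040; Σ_t [0,0]: t=0:+1/174356582400 = 1/174356582400; (3j)²=1/2040 [(8 1 7; -6 -1 7)], sign=+1
I_A²/I_B² = (7/136)/(1/2040) = 105/1

105/1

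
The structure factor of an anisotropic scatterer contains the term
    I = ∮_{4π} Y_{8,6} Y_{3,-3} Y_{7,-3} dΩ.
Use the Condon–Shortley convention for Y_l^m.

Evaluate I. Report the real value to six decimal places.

-0.170387

Rules hold: Σm=0, L=18 even, 5≤7≤11.
N = 17·7·15 = 1785
Δ = 4!·12!·2!/19! = 1/5290740
Racah Σ t=1..3: t=1:−1/7257600 t=2:+1/2073600 t=3:−1/7257600 = 1/4838400
⇒ 3j(8 3 7; 0 0 0)² = 252/20995, sgn -1
Racah Σ t=0..0: t=0:+1/348364800 = 1/348364800
⇒ 3j(8 3 7; 6 -3 -3)² = 11/646, sgn +1
4πI² = N·(3j₀)²·(3jₘ)² = 29106/79781
I = -1·√(0.364824/4π) = -0.17038705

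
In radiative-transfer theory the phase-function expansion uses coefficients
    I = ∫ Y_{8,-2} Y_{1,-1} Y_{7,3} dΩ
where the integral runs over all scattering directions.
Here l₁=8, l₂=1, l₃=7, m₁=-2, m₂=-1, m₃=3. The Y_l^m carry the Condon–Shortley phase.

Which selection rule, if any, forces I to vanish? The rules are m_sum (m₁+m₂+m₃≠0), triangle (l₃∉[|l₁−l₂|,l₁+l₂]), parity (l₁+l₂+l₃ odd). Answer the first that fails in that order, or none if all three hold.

none

azimuthal sum: -2 − 1 + 3 = 0  ✓
7 ≤ 7 ≤ 9 (triangle on l)  ✓
L = 8 + 1 + 7 = 16 (even)  ✓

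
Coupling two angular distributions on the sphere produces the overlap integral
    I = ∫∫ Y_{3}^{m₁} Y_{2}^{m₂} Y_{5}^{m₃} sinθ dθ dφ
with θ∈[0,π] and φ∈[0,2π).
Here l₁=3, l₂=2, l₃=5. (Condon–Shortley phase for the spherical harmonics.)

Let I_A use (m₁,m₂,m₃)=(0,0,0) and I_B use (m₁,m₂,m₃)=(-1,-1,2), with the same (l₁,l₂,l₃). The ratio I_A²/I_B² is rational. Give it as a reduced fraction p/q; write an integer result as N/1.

Shared (l₁,l₂,l₃)=(3,2,5): N and (l;000)² cancel in I_A²/I_B².
A: Δ = 0!·6!·4!/11! = 1/2310; Racah Σ t=0..0: t=0:+1/144 = 1/144; ⇒ 3j(3 2 5; 0 0 0)² = 10/231, sgn -1
B: Δ = 0!·6!·4!/11! = 1/2310; Racah Σ t=0..0: t=0:+1/288 = 1/288; ⇒ 3j(3 2 5; -1 -1 2)² = 1/22, sgn -1
I_A²/I_B² = (10/231)/(1/22) = 20/21

20/21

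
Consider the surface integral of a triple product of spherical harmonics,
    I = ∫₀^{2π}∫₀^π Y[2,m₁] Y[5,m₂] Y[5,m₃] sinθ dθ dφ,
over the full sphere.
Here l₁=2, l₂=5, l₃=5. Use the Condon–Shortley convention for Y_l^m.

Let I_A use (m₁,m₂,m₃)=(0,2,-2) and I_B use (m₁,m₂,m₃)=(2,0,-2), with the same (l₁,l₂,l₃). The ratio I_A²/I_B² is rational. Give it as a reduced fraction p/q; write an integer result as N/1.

9/35

l's match ⇒ only the (l;m) 3-j factors differ between A and B.
A: triangle coeff Δ(2,5,5) = 1/38610; Σ_t [0,2]: t=0:+1/20160 t=1:−1/1440 t=2:+1/2880 = -1/3360; (3j)²=6/715 [(2 5 5; 0 2 -2)], sign=+1
B: triangle coeff Δ(2,5,5) = 1/38610; Σ_t [0,0]: t=0:+1/2880 = 1/2880; (3j)²=14/429 [(2 5 5; 2 0 -2)], sign=-1
I_A²/I_B² = (6/715)/(14/429) = 9/35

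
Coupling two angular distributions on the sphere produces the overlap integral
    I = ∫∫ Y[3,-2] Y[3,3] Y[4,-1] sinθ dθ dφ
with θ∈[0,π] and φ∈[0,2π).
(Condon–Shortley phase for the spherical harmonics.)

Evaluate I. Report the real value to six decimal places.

Checks pass: Σm=0; 10 even; l₃=4∈[0,6].
(2·3+1)(2·3+1)(2·4+1) = 441
Δ: 2! 4! 4! / 11! → 1/34650
sum: t=0:+1/72 t=1:−1/16 t=2:+1/72 = -5/144
3j²(3 3 4; 0 0 0) = Δ·Π!·Σ² = 2/77  (sign -1)
sum: t=2:+1/288 = 1/288
3j²(3 3 4; -2 3 -1) = Δ·Π!·Σ² = 5/231  (sign -1)
combine: 4πI² = 441·2/77·5/231 = 30/121
take √, sign +1: I = 0.14046335

0.140463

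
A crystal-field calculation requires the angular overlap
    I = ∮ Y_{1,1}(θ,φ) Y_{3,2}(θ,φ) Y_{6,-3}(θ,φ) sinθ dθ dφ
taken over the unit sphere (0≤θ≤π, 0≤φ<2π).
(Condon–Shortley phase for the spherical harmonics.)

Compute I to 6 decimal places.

|1−3|≤6≤1+3 violated ⇒ I = 0

0.000000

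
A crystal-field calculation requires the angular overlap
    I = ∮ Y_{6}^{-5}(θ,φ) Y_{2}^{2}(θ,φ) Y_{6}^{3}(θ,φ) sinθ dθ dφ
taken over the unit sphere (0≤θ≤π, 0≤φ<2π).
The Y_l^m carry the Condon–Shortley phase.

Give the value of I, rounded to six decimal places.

m-sum 0 ✓  L=14 even ✓  4≤6≤8 ✓
Π(2lᵢ+1) = 13×5×13 = 845
triangle coeff Δ(6,2,6) = 1/90090
Σ_t [0,2]: t=0:+1/69120 t=1:−1/14400 t=2:+1/69120 = -7/172800
(3j)²=14/715 [(6 2 6; 0 0 0)], sign=-1
Σ_t [2,2]: t=2:+1/1451520 = 1/1451520
(3j)²=1/91 [(6 2 6; -5 2 3)], sign=-1
⇒ 4πI² = 2/11
I = (+1)√(2/11/(4π)) = 0.12028562

0.120286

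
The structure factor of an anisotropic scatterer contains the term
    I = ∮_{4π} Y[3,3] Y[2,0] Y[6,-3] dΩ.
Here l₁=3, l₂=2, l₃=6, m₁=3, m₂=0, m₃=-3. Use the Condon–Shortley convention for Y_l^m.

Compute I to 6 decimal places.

|3−2|≤6≤3+2 violated ⇒ I = 0

0.000000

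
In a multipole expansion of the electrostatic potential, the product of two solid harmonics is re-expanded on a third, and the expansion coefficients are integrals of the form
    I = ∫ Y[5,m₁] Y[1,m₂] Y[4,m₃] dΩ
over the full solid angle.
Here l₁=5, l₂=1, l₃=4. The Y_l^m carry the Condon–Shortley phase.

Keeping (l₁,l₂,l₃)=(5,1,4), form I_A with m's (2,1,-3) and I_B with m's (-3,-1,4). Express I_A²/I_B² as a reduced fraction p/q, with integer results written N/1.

3/1

l's match ⇒ only the (l;m) 3-j factors differ between A and B.
A: triangle coeff Δ(5,1,4) = 1/495; Σ_t [2,2]: t=2:+1/10080 = 1/10080; (3j)²=1/165 [(5 1 4; 2 1 -3)], sign=-1
B: triangle coeff Δ(5,1,4) = 1/495; Σ_t [0,0]: t=0:+1/80640 = 1/80640; (3j)²=1/495 [(5 1 4; -3 -1 4)], sign=+1
I_A²/I_B² = (1/165)/(1/495) = 3/1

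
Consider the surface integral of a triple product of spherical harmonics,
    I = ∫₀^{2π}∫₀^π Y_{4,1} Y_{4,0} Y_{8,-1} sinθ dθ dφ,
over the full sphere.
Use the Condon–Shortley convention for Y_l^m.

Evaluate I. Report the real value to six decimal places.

Rules hold: Σm=0, L=16 even, 0≤8≤8.
N = 9·9·17 = 1377
Δ = 0!·8!·8!/17! = 1/218790
Racah Σ t=0..0: t=0:+1/331776 = 1/331776
⇒ 3j(4 4 8; 0 0 0)² = 490/21879, sgn +1
Racah Σ t=0..0: t=0:+1/414720 = 1/414720
⇒ 3j(4 4 8; 1 0 -1)² = 49/2431, sgn -1
4πI² = N·(3j₀)²·(3jₘ)² = 216090/347633
I = -1·√(0.621604/4π) = -0.22240877

-0.222409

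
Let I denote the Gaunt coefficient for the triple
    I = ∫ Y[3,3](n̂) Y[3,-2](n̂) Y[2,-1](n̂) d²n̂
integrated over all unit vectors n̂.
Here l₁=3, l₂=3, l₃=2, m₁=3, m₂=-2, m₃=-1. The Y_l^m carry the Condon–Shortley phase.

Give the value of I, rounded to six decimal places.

-0.210261

Rules hold: Σm=0, L=8 even, 0≤2≤6.
N = 7·7·5 = 245
Δ = 4!·2!·2!/9! = 1/3780
Racah Σ t=1..3: t=1:−1/24 t=2:+1/4 t=3:−1/24 = 1/6
⇒ 3j(3 3 2; 0 0 0)² = 4/105, sgn +1
Racah Σ t=0..0: t=0:+1/48 = 1/48
⇒ 3j(3 3 2; 3 -2 -1)² = 5/84, sgn -1
4πI² = N·(3j₀)²·(3jₘ)² = 5/9
I = -1·√(0.555556/4π) = -0.21026104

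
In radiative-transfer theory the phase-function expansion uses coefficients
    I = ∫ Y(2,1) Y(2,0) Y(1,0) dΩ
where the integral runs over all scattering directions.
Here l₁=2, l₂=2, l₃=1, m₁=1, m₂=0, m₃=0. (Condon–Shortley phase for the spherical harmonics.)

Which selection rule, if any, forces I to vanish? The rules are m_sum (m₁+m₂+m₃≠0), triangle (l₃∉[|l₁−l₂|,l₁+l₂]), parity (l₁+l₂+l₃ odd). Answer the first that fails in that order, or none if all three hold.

m_sum

m₁+m₂+m₃ = 1 + 0 + 0 = 1  ✗
triangle: |2−2|=0 ≤ l₃=1 ≤ 2+2=4
parity: l₁+l₂+l₃ = 5 is odd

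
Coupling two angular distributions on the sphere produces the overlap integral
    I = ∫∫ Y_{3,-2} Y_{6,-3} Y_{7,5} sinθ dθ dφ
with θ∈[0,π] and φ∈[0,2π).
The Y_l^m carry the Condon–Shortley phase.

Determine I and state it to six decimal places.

-0.123141

m-sum 0 ✓  L=16 even ✓  3≤7≤9 ✓
Π(2lᵢ+1) = 7×13×15 = 1365
triangle coeff Δ(3,6,7) = 1/2042040
Σ_t [0,2]: t=0:+1/207360 t=1:−1/57600 t=2:+1/207360 = -1/129600
(3j)²=168/12155 [(3 6 7; 0 0 0)], sign=+1
Σ_t [1,2]: t=1:−1/1935360 t=2:+1/4354560 = -1/3483648
(3j)²=125/12376 [(3 6 7; -2 -3 5)], sign=-1
⇒ 4πI² = 7875/41327
I = (-1)√(7875/41327/(4π)) = -0.12314121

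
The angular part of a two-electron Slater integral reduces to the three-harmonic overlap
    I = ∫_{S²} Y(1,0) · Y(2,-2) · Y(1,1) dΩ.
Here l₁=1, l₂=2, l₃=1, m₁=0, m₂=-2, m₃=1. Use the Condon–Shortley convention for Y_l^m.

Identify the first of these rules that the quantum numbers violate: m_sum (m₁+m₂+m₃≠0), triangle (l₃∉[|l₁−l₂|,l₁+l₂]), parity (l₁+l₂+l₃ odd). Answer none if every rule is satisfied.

azimuthal sum: 0 − 2 + 1 = -1  ✗
1 ≤ 1 ≤ 3 (triangle on l)
L = 1 + 2 + 1 = 4 (even)

m_sum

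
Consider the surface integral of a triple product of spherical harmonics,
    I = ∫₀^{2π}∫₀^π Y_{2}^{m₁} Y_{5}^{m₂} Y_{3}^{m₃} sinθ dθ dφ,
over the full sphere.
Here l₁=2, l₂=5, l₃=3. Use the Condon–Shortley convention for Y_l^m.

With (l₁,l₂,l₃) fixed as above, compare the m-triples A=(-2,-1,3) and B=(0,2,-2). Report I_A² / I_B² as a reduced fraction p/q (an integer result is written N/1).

1/63

l's match ⇒ only the (l;m) 3-j factors differ between A and B.
A: triangle coeff Δ(2,5,3) = 1/2310; Σ_t [4,4]: t=4:+1/17280 = 1/17280; (3j)²=1/2310 [(2 5 3; -2 -1 3)], sign=+1
B: triangle coeff Δ(2,5,3) = 1/2310; Σ_t [2,2]: t=2:+1/480 = 1/480; (3j)²=3/110 [(2 5 3; 0 2 -2)], sign=-1
I_A²/I_B² = (1/2310)/(3/110) = 1/63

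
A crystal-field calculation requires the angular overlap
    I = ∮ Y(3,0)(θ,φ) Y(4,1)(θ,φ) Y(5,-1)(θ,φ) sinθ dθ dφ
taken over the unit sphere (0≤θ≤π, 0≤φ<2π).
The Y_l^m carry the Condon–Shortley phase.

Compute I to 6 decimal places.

-0.115089

m-sum 0 ✓  L=12 even ✓  1≤5≤7 ✓
Π(2lᵢ+1) = 7×9×11 = 693
triangle coeff Δ(3,4,5) = 1/180180
Σ_t [0,2]: t=0:+1/576 t=1:−1/144 t=2:+1/576 = -1/288
(3j)²=20/1001 [(3 4 5; 0 0 0)], sign=+1
Σ_t [0,2]: t=0:+1/1440 t=1:−1/192 t=2:+1/432 = -19/8640
(3j)²=361/30030 [(3 4 5; 0 1 -1)], sign=-1
⇒ 4πI² = 2166/13013
I = (-1)√(2166/13013/(4π)) = -0.11508947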